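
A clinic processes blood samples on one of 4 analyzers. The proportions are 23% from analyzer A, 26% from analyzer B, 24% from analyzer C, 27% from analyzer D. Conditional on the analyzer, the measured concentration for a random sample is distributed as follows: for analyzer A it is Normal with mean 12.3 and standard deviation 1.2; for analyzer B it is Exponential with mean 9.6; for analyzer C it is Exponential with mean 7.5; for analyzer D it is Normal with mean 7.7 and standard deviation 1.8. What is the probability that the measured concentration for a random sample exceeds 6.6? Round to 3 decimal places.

0.657

Conditional on each analyzer, P(X > 6.6): A: 0.999999; B: 0.502832; C: 0.414783; D: 0.729437.
By total probability, P(X > 6.6) = 0.23·0.999999 + 0.26·0.502832 + 0.24·0.414783 + 0.27·0.729437 = 0.657232.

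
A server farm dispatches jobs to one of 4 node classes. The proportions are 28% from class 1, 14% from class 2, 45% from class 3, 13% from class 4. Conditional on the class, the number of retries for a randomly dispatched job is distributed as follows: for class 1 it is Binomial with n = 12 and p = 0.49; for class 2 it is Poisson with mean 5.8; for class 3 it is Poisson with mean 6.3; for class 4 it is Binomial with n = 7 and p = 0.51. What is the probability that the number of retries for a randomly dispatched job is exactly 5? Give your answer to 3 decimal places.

0.170

Conditional on each class, P(X = 5): 1: 0.200769; 2: 0.165596; 3: 0.151868; 4: 0.173965.
By total probability, P(X = 5) = 0.28·0.200769 + 0.14·0.165596 + 0.45·0.151868 + 0.13·0.173965 = 0.170355.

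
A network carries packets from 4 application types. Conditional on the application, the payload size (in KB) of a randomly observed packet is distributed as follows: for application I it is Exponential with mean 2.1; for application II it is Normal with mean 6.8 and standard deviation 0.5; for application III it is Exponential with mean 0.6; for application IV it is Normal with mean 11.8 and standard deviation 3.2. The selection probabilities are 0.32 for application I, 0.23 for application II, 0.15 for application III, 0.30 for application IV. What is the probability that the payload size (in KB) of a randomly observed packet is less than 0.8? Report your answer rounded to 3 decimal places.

0.212

Conditional on each application, P(X < 0.8): I: 0.31679; II: 0; III: 0.736403; IV: 0.000293555.
By total probability, P(X < 0.8) = 0.32·0.31679 + 0.23·0 + 0.15·0.736403 + 0.3·0.000293555 = 0.211921.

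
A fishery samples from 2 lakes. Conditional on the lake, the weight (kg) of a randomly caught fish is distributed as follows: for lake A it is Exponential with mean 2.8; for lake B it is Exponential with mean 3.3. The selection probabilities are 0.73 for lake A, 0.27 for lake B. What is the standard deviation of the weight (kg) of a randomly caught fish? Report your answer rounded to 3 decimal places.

2.952

Per component, A: μ=2.8, E[X²]=15.68; B: μ=3.3, E[X²]=21.78.
E[X] = 0.73·2.8 + 0.27·3.3 = 2.935.
E[X²] = 0.73·15.68 + 0.27·21.78 = 17.327.
Var(X) = E[X²] − (E[X])² = 17.327 − 8.61423 = 8.71277.
SD(X) = √8.71277 = 2.95174.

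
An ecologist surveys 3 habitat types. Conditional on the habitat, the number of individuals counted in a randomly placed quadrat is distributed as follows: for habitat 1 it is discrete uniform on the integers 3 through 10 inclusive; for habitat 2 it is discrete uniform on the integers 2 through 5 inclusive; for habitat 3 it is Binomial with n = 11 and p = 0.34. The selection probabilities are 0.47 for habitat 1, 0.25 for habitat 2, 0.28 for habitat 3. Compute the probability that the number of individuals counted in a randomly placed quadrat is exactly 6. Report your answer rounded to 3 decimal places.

0.084

Conditional on each habitat, P(X = 6): 1: 0.125; 2: 0; 3: 0.0893789.
By total probability, P(X = 6) = 0.47·0.125 + 0.25·0 + 0.28·0.0893789 = 0.0837761.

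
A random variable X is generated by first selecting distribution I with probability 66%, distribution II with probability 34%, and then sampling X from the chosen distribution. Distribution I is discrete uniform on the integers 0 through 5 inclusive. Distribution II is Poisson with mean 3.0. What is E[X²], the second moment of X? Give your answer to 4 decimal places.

For each component E[X²] = Var + (mean)², giving I: 9.16667; II: 12.
Overall E[X²] = 0.66·9.16667 + 0.34·12 = 10.13.

10.1300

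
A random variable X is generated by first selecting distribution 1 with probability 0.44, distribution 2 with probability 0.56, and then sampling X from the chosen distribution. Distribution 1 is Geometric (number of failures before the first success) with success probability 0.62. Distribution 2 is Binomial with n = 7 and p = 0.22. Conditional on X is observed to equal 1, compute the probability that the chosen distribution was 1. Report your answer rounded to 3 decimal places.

Likelihoods P(X=1 | ·): 1: 0.2356; 2: 0.346807.
Posterior ∝ prior × likelihood. Numerator for 1: 0.44·0.2356 = 0.103664.
Normalizing constant: 0.44·0.2356 + 0.56·0.346807 = 0.297876.
P(1 | observation) = 0.103664 / 0.297876 = 0.34801.

0.348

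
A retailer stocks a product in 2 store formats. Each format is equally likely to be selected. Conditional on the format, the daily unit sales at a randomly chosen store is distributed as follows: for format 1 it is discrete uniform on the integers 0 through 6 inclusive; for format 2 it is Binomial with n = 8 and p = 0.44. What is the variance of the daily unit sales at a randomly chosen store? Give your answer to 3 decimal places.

3.053

Per component, 1: μ=3, E[X²]=13; 2: μ=3.52, E[X²]=14.3616.
E[X] = 0.5·3 + 0.5·3.52 = 3.26.
E[X²] = 0.5·13 + 0.5·14.3616 = 13.6808.
Var(X) = E[X²] − (E[X])² = 13.6808 − 10.6276 = 3.0532.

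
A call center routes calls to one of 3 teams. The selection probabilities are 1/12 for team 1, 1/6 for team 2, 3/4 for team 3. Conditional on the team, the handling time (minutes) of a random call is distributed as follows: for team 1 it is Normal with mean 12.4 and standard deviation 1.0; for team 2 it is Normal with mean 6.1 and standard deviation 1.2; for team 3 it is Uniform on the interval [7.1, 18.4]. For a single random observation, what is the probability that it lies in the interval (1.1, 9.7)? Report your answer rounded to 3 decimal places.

0.339

Conditional on each team, P(1.1 < X < 9.7): 1: 0.00346697; 2: 0.998635; 3: 0.230088.
By total probability, P(1.1 < X < 9.7) = 0.0833333·0.00346697 + 0.166667·0.998635 + 0.75·0.230088 = 0.339294.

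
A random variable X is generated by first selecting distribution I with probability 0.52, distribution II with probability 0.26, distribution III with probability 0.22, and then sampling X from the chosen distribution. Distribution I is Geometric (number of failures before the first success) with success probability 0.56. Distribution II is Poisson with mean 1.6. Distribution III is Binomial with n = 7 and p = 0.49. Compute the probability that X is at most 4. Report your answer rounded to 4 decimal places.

Conditional on each component, P(X ≤ 4): I: 0.983508; II: 0.976318; III: 0.789514.
By total probability, P(X ≤ 4) = 0.52·0.983508 + 0.26·0.976318 + 0.22·0.789514 = 0.93896.

0.9390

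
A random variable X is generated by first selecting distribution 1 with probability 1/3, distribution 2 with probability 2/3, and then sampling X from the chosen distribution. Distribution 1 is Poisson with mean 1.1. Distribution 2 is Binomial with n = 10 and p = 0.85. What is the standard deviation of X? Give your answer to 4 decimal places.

3.6586

Per component, 1: μ=1.1, E[X²]=2.31; 2: μ=8.5, E[X²]=73.525.
E[X] = 0.333333·1.1 + 0.666667·8.5 = 6.03333.
E[X²] = 0.333333·2.31 + 0.666667·73.525 = 49.7867.
Var(X) = E[X²] − (E[X])² = 49.7867 − 36.4011 = 13.3856.
SD(X) = √13.3856 = 3.65863.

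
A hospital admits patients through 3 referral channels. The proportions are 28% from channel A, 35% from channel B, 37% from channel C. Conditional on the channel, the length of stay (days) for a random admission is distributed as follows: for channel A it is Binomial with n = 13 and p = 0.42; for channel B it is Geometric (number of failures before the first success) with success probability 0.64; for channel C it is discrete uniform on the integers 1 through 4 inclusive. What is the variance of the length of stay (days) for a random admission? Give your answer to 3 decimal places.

Per component, A: μ=5.46, E[X²]=32.9784; B: μ=0.5625, E[X²]=1.19531; C: μ=2.5, E[X²]=7.5.
E[X] = 0.28·5.46 + 0.35·0.5625 + 0.37·2.5 = 2.65068.
E[X²] = 0.28·32.9784 + 0.35·1.19531 + 0.37·7.5 = 12.4273.
Var(X) = E[X²] − (E[X])² = 12.4273 − 7.02608 = 5.40123.

5.401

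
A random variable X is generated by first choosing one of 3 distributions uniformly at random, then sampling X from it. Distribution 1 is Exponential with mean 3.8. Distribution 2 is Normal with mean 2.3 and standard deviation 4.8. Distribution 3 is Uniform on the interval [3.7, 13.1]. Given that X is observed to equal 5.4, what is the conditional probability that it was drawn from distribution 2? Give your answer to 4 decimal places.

0.2842

Likelihoods f(5.4 | ·): 1: 0.063542; 2: 0.0674678; 3: 0.106383.
Posterior ∝ prior × likelihood. Numerator for 2: 0.333333·0.0674678 = 0.0224893.
Normalizing constant: 0.333333·0.063542 + 0.333333·0.0674678 + 0.333333·0.106383 = 0.0791309.
P(2 | observation) = 0.0224893 / 0.0791309 = 0.284203.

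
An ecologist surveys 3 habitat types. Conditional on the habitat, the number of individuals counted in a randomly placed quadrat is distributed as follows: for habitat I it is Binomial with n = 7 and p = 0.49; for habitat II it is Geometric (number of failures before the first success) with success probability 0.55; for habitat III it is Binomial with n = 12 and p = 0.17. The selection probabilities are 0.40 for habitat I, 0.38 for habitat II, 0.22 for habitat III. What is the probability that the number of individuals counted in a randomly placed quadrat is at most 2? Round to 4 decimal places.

0.5891

Conditional on each habitat, P(X ≤ 2): I: 0.243295; II: 0.908875; III: 0.665561.
By total probability, P(X ≤ 2) = 0.4·0.243295 + 0.38·0.908875 + 0.22·0.665561 = 0.589114.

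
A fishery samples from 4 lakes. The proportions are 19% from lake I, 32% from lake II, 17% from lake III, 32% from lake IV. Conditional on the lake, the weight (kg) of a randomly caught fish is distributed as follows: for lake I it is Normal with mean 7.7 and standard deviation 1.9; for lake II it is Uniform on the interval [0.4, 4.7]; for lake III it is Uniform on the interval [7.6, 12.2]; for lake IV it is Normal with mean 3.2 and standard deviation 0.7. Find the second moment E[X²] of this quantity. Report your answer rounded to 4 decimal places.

34.9199

For each component E[X²] = Var + (mean)², giving I: 62.9; II: 8.04333; III: 99.7733; IV: 10.73.
Overall E[X²] = 0.19·62.9 + 0.32·8.04333 + 0.17·99.7733 + 0.32·10.73 = 34.9199.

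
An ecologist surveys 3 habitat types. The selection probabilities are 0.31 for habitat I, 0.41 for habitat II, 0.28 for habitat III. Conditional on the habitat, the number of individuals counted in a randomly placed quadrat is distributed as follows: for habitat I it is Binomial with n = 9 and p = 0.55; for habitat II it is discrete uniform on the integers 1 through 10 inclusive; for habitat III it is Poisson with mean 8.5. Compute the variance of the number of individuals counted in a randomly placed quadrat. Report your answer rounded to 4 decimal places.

8.6186

Per component, I: μ=4.95, E[X²]=26.73; II: μ=5.5, E[X²]=38.5; III: μ=8.5, E[X²]=80.75.
E[X] = 0.31·4.95 + 0.41·5.5 + 0.28·8.5 = 6.1695.
E[X²] = 0.31·26.73 + 0.41·38.5 + 0.28·80.75 = 46.6813.
Var(X) = E[X²] − (E[X])² = 46.6813 − 38.0627 = 8.61857.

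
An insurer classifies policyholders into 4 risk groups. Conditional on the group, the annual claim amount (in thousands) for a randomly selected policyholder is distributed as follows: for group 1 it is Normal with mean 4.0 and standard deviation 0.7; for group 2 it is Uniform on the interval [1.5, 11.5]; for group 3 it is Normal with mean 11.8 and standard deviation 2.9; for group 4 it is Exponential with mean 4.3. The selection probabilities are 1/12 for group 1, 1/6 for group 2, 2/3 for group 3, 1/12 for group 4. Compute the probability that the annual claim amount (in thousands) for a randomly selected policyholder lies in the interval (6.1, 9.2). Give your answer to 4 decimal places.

0.1690

Conditional on each group, P(6.1 < X < 9.2): 1: 0.0013499; 2: 0.31; 3: 0.160302; 4: 0.124342.
By total probability, P(6.1 < X < 9.2) = 0.0833333·0.0013499 + 0.166667·0.31 + 0.666667·0.160302 + 0.0833333·0.124342 = 0.169009.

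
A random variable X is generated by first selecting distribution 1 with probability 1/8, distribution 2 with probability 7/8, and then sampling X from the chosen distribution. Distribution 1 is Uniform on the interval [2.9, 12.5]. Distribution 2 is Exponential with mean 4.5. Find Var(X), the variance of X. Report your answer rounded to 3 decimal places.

Per component, 1: μ=7.7, E[X²]=66.97; 2: μ=4.5, E[X²]=40.5.
E[X] = 0.125·7.7 + 0.875·4.5 = 4.9.
E[X²] = 0.125·66.97 + 0.875·40.5 = 43.8088.
Var(X) = E[X²] − (E[X])² = 43.8088 − 24.01 = 19.7987.

19.799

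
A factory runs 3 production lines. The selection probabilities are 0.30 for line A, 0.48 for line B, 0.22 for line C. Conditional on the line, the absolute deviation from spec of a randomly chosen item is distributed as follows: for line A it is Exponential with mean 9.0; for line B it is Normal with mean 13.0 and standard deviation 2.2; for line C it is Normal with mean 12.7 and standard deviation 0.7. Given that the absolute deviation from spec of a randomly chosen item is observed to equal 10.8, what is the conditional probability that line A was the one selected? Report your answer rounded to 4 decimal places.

0.1522

Likelihoods f(10.8 | ·): A: 0.033466; B: 0.109987; C: 0.0143223.
Posterior ∝ prior × likelihood. Numerator for A: 0.3·0.033466 = 0.0100398.
Normalizing constant: 0.3·0.033466 + 0.48·0.109987 + 0.22·0.0143223 = 0.0659843.
P(A | observation) = 0.0100398 / 0.0659843 = 0.152154.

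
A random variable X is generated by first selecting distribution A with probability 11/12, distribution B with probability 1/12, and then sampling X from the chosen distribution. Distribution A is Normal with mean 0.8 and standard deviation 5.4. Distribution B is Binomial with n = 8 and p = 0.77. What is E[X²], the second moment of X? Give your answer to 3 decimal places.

For each component E[X²] = Var + (mean)², giving A: 29.8; B: 39.3624.
Overall E[X²] = 0.916667·29.8 + 0.0833333·39.3624 = 30.5969.

30.597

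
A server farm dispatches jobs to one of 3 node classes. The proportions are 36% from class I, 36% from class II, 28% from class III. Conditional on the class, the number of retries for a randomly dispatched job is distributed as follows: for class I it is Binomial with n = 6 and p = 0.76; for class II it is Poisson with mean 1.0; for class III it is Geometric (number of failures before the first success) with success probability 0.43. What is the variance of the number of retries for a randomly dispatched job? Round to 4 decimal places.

4.3249

Per component, I: μ=4.56, E[X²]=21.888; II: μ=1, E[X²]=2; III: μ=1.32558, E[X²]=4.83991.
E[X] = 0.36·4.56 + 0.36·1 + 0.28·1.32558 = 2.37276.
E[X²] = 0.36·21.888 + 0.36·2 + 0.28·4.83991 = 9.95486.
Var(X) = E[X²] − (E[X])² = 9.95486 − 5.63 = 4.32485.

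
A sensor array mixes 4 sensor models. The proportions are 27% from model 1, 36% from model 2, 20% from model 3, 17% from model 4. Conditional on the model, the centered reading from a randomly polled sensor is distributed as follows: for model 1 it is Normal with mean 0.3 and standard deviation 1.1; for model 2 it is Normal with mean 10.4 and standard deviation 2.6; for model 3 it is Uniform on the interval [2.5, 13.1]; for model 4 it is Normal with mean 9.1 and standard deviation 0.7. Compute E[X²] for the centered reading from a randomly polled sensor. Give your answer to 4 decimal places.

69.9239

For each component E[X²] = Var + (mean)², giving 1: 1.3; 2: 114.92; 3: 70.2033; 4: 83.3.
Overall E[X²] = 0.27·1.3 + 0.36·114.92 + 0.2·70.2033 + 0.17·83.3 = 69.9239.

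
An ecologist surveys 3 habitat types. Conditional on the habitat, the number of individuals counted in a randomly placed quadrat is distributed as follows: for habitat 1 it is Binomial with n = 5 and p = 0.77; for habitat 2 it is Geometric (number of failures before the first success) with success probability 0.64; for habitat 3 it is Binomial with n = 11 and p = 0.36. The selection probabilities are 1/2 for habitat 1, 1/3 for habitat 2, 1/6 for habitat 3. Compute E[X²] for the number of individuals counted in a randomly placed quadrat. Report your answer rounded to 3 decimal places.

11.288

For each component E[X²] = Var + (mean)², giving 1: 15.708; 2: 1.19531; 3: 18.216.
Overall E[X²] = 0.5·15.708 + 0.333333·1.19531 + 0.166667·18.216 = 11.2884.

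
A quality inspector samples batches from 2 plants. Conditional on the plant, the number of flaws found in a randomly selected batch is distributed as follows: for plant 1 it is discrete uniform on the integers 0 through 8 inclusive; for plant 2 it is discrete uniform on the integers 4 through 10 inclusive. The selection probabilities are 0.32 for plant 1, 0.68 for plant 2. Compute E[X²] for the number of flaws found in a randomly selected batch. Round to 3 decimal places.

43.293

For each component E[X²] = Var + (mean)², giving 1: 22.6667; 2: 53.
Overall E[X²] = 0.32·22.6667 + 0.68·53 = 43.2933.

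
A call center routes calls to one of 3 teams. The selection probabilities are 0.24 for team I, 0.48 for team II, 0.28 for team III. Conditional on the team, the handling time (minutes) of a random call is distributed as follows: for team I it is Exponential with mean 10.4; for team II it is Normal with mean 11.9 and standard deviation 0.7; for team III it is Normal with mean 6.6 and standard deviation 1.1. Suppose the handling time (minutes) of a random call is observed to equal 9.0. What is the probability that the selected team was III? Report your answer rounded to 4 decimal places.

Likelihoods f(9.0 | ·): I: 0.0404702; II: 0.00010687; III: 0.0335602.
Posterior ∝ prior × likelihood. Numerator for III: 0.28·0.0335602 = 0.00939686.
Normalizing constant: 0.24·0.0404702 + 0.48·0.00010687 + 0.28·0.0335602 = 0.019161.
P(III | observation) = 0.00939686 / 0.019161 = 0.490416.

0.4904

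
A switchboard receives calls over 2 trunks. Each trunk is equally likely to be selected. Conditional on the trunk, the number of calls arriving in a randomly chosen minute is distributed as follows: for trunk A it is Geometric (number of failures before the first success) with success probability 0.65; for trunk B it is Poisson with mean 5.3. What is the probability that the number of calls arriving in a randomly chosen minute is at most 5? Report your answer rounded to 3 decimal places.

Conditional on each trunk, P(X ≤ 5): A: 0.998162; B: 0.563473.
By total probability, P(X ≤ 5) = 0.5·0.998162 + 0.5·0.563473 = 0.780818.

0.781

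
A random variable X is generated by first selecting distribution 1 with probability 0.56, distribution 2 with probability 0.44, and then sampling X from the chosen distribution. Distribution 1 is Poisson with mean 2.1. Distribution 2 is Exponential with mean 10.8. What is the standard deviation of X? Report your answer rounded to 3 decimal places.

Per component, 1: μ=2.1, E[X²]=6.51; 2: μ=10.8, E[X²]=233.28.
E[X] = 0.56·2.1 + 0.44·10.8 = 5.928.
E[X²] = 0.56·6.51 + 0.44·233.28 = 106.289.
Var(X) = E[X²] − (E[X])² = 106.289 − 35.1412 = 71.1476.
SD(X) = √71.1476 = 8.4349.

8.435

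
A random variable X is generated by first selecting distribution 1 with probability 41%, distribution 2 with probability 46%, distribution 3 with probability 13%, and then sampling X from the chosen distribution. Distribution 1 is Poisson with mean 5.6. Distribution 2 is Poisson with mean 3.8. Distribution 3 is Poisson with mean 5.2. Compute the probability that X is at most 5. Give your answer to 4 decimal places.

Conditional on each component, P(X ≤ 5): 1: 0.511861; 2: 0.815556; 3: 0.580913.
By total probability, P(X ≤ 5) = 0.41·0.511861 + 0.46·0.815556 + 0.13·0.580913 = 0.660538.

0.6605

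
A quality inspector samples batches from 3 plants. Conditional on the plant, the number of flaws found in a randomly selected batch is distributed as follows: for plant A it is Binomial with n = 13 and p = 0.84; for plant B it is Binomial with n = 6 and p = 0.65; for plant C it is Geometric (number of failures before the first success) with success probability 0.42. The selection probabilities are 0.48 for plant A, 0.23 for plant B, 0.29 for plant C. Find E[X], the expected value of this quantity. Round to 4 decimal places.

6.5391

Component means — A: 10.92; B: 3.9; C: 1.38095.
E[X] = 0.48·10.92 + 0.23·3.9 + 0.29·1.38095 = 6.53908.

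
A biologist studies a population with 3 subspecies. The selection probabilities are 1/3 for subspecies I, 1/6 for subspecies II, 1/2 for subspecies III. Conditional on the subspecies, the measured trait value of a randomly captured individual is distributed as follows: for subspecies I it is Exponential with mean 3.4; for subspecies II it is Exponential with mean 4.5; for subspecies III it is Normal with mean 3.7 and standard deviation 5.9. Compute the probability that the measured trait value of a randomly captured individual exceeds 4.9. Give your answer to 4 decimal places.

Conditional on each subspecies, P(X > 4.9): I: 0.236649; II: 0.33659; III: 0.419415.
By total probability, P(X > 4.9) = 0.333333·0.236649 + 0.166667·0.33659 + 0.5·0.419415 = 0.344689.

0.3447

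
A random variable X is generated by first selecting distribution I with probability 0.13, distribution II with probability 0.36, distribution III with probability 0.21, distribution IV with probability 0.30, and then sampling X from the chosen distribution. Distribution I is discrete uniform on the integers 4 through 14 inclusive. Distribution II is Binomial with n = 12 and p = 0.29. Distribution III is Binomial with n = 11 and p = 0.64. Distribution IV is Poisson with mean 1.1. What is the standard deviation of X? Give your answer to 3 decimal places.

3.288

Per component, I: μ=9, E[X²]=91; II: μ=3.48, E[X²]=14.5812; III: μ=7.04, E[X²]=52.096; IV: μ=1.1, E[X²]=2.31.
E[X] = 0.13·9 + 0.36·3.48 + 0.21·7.04 + 0.3·1.1 = 4.2312.
E[X²] = 0.13·91 + 0.36·14.5812 + 0.21·52.096 + 0.3·2.31 = 28.7124.
Var(X) = E[X²] − (E[X])² = 28.7124 − 17.9031 = 10.8093.
SD(X) = √10.8093 = 3.28776.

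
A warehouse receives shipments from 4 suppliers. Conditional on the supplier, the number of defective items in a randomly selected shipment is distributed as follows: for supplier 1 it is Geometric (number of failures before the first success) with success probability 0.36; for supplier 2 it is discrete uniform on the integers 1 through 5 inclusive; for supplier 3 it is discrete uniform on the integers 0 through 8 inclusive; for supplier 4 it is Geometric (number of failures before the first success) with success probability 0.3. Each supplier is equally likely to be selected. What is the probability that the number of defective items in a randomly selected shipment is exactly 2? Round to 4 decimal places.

0.1514

Conditional on each supplier, P(X = 2): 1: 0.147456; 2: 0.2; 3: 0.111111; 4: 0.147.
By total probability, P(X = 2) = 0.25·0.147456 + 0.25·0.2 + 0.25·0.111111 + 0.25·0.147 = 0.151392.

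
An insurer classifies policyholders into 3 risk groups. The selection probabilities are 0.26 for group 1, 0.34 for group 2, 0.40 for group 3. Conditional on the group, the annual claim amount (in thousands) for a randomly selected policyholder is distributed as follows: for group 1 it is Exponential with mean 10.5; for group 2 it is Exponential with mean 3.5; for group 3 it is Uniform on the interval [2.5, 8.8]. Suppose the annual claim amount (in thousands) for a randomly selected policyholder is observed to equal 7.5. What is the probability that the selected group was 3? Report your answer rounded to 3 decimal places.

Likelihoods f(7.5 | ·): 1: 0.046623; 2: 0.0335198; 3: 0.15873.
Posterior ∝ prior × likelihood. Numerator for 3: 0.4·0.15873 = 0.0634921.
Normalizing constant: 0.26·0.046623 + 0.34·0.0335198 + 0.4·0.15873 = 0.0870108.
P(3 | observation) = 0.0634921 / 0.0870108 = 0.729704.

0.730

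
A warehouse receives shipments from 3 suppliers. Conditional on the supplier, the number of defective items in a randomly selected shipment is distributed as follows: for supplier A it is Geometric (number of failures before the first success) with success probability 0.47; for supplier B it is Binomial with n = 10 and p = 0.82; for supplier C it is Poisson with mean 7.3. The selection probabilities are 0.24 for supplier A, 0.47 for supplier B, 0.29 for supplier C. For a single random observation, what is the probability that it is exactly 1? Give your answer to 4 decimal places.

0.0612

Conditional on each supplier, P(X = 1): A: 0.2491; B: 1.62655e-06; C: 0.00493143.
By total probability, P(X = 1) = 0.24·0.2491 + 0.47·1.62655e-06 + 0.29·0.00493143 = 0.0612149.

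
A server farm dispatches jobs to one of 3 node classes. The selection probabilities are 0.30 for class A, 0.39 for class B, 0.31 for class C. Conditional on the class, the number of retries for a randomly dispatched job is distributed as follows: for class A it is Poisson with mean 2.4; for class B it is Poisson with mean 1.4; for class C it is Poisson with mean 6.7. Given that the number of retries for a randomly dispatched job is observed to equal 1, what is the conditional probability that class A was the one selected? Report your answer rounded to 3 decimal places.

0.323

Likelihoods P(X=1 | ·): A: 0.217723; B: 0.345236; C: 0.00824711.
Posterior ∝ prior × likelihood. Numerator for A: 0.3·0.217723 = 0.0653169.
Normalizing constant: 0.3·0.217723 + 0.39·0.345236 + 0.31·0.00824711 = 0.202515.
P(A | observation) = 0.0653169 / 0.202515 = 0.322528.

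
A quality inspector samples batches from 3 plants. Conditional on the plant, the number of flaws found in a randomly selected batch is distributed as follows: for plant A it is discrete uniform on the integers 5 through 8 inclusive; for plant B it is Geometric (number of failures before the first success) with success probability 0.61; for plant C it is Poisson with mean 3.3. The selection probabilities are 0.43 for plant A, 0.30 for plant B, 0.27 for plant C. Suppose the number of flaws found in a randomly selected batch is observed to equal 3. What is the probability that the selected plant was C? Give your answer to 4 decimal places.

0.8460

Likelihoods P(X=3 | ·): A: 0; B: 0.0361846; C: 0.220912.
Posterior ∝ prior × likelihood. Numerator for C: 0.27·0.220912 = 0.0596462.
Normalizing constant: 0.43·0 + 0.3·0.0361846 + 0.27·0.220912 = 0.0705015.
P(C | observation) = 0.0596462 / 0.0705015 = 0.846026.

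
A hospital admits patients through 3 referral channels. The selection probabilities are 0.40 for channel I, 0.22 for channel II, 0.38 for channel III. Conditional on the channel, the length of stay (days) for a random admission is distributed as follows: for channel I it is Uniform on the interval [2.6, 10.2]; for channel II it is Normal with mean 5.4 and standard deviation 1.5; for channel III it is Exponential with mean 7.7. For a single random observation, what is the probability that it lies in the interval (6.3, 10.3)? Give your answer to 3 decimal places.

Conditional on each channel, P(6.3 < X < 10.3): I: 0.513158; II: 0.273709; III: 0.178775.
By total probability, P(6.3 < X < 10.3) = 0.4·0.513158 + 0.22·0.273709 + 0.38·0.178775 = 0.333414.

0.333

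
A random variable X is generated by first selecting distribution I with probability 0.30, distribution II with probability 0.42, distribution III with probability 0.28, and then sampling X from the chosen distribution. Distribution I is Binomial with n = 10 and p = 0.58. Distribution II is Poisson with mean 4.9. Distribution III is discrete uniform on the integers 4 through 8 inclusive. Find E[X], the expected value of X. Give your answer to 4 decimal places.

5.4780

Component means — I: 5.8; II: 4.9; III: 6.
E[X] = 0.3·5.8 + 0.42·4.9 + 0.28·6 = 5.478.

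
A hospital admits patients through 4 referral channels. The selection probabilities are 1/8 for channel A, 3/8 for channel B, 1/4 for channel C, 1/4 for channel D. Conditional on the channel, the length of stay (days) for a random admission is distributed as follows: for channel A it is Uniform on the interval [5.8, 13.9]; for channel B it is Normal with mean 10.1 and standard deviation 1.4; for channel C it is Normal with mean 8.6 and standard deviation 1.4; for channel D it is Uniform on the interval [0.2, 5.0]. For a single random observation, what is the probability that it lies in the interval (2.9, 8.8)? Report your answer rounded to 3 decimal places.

Conditional on each channel, P(2.9 < X < 8.8): A: 0.37037; B: 0.176555; C: 0.556775; D: 0.4375.
By total probability, P(2.9 < X < 8.8) = 0.125·0.37037 + 0.375·0.176555 + 0.25·0.556775 + 0.25·0.4375 = 0.361073.

0.361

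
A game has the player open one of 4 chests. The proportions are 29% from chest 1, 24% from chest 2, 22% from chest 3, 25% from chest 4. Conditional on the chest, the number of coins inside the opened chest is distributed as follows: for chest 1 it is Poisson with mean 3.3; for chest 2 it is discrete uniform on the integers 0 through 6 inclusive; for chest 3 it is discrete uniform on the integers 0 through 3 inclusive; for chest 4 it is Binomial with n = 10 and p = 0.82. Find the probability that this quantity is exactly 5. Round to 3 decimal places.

Conditional on each chest, P(X = 5): 1: 0.120286; 2: 0.142857; 3: 0; 4: 0.0176536.
By total probability, P(X = 5) = 0.29·0.120286 + 0.24·0.142857 + 0.22·0 + 0.25·0.0176536 = 0.0735822.

0.074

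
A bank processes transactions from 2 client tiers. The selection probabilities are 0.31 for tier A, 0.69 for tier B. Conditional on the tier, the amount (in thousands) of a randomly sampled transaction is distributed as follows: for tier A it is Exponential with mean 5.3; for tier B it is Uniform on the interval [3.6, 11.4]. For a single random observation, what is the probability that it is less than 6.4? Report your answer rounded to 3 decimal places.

0.465

Conditional on each tier, P(X < 6.4): A: 0.70107; B: 0.358974.
By total probability, P(X < 6.4) = 0.31·0.70107 + 0.69·0.358974 = 0.465024.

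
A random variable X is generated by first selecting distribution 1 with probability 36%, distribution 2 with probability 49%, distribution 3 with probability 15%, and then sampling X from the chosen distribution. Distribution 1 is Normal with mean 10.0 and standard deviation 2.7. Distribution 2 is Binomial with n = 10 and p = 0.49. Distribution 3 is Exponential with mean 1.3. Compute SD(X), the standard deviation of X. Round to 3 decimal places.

3.705

Per component, 1: μ=10, E[X²]=107.29; 2: μ=4.9, E[X²]=26.509; 3: μ=1.3, E[X²]=3.38.
E[X] = 0.36·10 + 0.49·4.9 + 0.15·1.3 = 6.196.
E[X²] = 0.36·107.29 + 0.49·26.509 + 0.15·3.38 = 52.1208.
Var(X) = E[X²] − (E[X])² = 52.1208 − 38.3904 = 13.7304.
SD(X) = √13.7304 = 3.70545.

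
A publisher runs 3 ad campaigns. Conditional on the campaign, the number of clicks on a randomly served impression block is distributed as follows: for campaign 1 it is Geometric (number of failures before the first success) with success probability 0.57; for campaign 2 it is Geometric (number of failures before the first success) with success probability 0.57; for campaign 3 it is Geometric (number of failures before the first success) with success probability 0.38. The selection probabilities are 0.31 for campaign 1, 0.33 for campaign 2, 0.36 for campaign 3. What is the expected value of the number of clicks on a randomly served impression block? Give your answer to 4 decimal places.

1.0702

Component means — 1: 0.754386; 2: 0.754386; 3: 1.63158.
E[X] = 0.31·0.754386 + 0.33·0.754386 + 0.36·1.63158 = 1.07018.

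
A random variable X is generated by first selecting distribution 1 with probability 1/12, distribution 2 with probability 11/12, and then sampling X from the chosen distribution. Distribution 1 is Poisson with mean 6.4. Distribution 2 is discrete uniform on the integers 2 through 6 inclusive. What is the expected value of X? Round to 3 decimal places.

4.200

Component means — 1: 6.4; 2: 4.
E[X] = 0.0833333·6.4 + 0.916667·4 = 4.2.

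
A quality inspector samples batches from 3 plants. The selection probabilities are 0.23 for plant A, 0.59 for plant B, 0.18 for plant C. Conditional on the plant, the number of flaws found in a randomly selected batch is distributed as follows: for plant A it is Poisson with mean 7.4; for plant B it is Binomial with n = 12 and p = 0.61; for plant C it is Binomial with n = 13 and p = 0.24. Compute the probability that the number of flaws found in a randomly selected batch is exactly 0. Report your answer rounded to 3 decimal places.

Conditional on each plant, P(X = 0): A: 0.000611253; B: 1.23816e-05; C: 0.0282213.
By total probability, P(X = 0) = 0.23·0.000611253 + 0.59·1.23816e-05 + 0.18·0.0282213 = 0.00522772.

0.005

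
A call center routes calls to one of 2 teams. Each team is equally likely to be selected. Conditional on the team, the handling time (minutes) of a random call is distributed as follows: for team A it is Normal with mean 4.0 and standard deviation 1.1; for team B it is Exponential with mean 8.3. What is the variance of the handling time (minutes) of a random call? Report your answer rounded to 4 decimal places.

39.6725

Per component, A: μ=4, E[X²]=17.21; B: μ=8.3, E[X²]=137.78.
E[X] = 0.5·4 + 0.5·8.3 = 6.15.
E[X²] = 0.5·17.21 + 0.5·137.78 = 77.495.
Var(X) = E[X²] − (E[X])² = 77.495 − 37.8225 = 39.6725.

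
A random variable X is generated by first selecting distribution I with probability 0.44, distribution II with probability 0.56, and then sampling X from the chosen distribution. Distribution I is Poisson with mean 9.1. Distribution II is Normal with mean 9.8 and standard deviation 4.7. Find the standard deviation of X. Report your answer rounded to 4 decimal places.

Per component, I: μ=9.1, E[X²]=91.91; II: μ=9.8, E[X²]=118.13.
E[X] = 0.44·9.1 + 0.56·9.8 = 9.492.
E[X²] = 0.44·91.91 + 0.56·118.13 = 106.593.
Var(X) = E[X²] − (E[X])² = 106.593 − 90.0981 = 16.4951.
SD(X) = √16.4951 = 4.06142.

4.0614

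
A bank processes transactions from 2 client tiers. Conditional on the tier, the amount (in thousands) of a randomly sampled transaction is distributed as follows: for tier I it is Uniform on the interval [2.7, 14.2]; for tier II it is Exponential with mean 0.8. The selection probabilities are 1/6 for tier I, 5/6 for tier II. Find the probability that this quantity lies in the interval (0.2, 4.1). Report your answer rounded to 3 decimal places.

0.664

Conditional on each tier, P(0.2 < X < 4.1): I: 0.121739; II: 0.772855.
By total probability, P(0.2 < X < 4.1) = 0.166667·0.121739 + 0.833333·0.772855 = 0.664335.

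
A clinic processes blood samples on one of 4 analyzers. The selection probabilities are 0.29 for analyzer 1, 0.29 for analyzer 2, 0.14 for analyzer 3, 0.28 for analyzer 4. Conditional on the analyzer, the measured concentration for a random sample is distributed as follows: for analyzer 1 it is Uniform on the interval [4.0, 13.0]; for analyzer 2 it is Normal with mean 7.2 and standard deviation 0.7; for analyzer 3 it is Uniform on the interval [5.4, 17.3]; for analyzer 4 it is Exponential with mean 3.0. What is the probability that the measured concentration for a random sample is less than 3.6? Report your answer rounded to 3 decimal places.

Conditional on each analyzer, P(X < 3.6): 1: 0; 2: 1.35296e-07; 3: 0; 4: 0.698806.
By total probability, P(X < 3.6) = 0.29·0 + 0.29·1.35296e-07 + 0.14·0 + 0.28·0.698806 = 0.195666.

0.196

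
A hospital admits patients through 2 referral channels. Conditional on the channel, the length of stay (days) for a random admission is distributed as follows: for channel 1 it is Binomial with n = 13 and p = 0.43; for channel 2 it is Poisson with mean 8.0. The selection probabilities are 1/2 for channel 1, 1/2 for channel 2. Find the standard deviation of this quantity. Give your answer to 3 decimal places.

Per component, 1: μ=5.59, E[X²]=34.4344; 2: μ=8, E[X²]=72.
E[X] = 0.5·5.59 + 0.5·8 = 6.795.
E[X²] = 0.5·34.4344 + 0.5·72 = 53.2172.
Var(X) = E[X²] − (E[X])² = 53.2172 − 46.172 = 7.04518.
SD(X) = √7.04518 = 2.65427.

2.654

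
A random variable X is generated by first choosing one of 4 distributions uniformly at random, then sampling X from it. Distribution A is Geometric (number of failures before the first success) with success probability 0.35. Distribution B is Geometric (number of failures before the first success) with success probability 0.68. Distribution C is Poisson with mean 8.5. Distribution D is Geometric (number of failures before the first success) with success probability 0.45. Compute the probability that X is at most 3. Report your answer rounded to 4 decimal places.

Conditional on each component, P(X ≤ 3): A: 0.821494; B: 0.989514; C: 0.0301091; D: 0.908494.
By total probability, P(X ≤ 3) = 0.25·0.821494 + 0.25·0.989514 + 0.25·0.0301091 + 0.25·0.908494 = 0.687403.

0.6874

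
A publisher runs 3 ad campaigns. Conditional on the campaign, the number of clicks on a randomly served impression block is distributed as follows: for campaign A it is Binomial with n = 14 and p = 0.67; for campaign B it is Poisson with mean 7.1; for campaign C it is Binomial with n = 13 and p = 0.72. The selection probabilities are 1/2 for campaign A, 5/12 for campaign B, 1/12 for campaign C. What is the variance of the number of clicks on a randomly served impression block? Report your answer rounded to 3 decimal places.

5.985

Per component, A: μ=9.38, E[X²]=91.0798; B: μ=7.1, E[X²]=57.51; C: μ=9.36, E[X²]=90.2304.
E[X] = 0.5·9.38 + 0.416667·7.1 + 0.0833333·9.36 = 8.42833.
E[X²] = 0.5·91.0798 + 0.416667·57.51 + 0.0833333·90.2304 = 77.0216.
Var(X) = E[X²] − (E[X])² = 77.0216 − 71.0368 = 5.9848.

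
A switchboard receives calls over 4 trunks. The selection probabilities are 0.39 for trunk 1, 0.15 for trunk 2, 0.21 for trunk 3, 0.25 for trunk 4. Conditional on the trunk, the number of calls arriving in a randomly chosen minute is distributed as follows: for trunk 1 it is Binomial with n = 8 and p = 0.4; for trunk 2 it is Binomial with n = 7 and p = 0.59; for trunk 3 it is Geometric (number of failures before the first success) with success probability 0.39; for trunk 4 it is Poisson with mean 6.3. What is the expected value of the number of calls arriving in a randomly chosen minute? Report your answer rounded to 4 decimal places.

3.7710

Component means — 1: 3.2; 2: 4.13; 3: 1.5641; 4: 6.3.
E[X] = 0.39·3.2 + 0.15·4.13 + 0.21·1.5641 + 0.25·6.3 = 3.77096.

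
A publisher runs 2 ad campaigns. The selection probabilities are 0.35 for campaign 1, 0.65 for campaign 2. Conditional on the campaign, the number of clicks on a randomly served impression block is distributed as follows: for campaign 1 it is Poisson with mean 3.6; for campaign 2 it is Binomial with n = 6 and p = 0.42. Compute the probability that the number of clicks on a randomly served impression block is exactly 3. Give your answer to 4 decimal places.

Conditional on each campaign, P(X = 3): 1: 0.212469; 2: 0.289109.
By total probability, P(X = 3) = 0.35·0.212469 + 0.65·0.289109 = 0.262285.

0.2623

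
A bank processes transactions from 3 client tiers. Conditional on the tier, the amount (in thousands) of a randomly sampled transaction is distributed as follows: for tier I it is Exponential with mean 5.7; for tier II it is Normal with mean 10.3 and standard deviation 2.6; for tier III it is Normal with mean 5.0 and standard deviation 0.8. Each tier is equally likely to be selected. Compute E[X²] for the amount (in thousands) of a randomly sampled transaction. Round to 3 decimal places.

67.823

For each component E[X²] = Var + (mean)², giving I: 64.98; II: 112.85; III: 25.64.
Overall E[X²] = 0.333333·64.98 + 0.333333·112.85 + 0.333333·25.64 = 67.8233.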